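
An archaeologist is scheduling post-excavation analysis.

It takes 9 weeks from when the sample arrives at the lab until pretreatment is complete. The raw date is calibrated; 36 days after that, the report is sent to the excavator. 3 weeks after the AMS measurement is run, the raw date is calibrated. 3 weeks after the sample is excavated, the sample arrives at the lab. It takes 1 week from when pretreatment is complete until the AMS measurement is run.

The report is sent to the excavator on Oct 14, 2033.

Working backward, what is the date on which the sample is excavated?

May 19, 2033

The report is sent to the excavator: Oct 14, 2033.
The raw date is calibrated: Oct 14, 2033 − 36 days = Sep 8, 2033.
The AMS measurement is run: Sep 8, 2033 − 3 weeks = Aug 18, 2033.
Pretreatment is complete: Aug 18, 2033 − 1 week = Aug 11, 2033.
The sample arrives at the lab: Aug 11, 2033 − 9 weeks = Jun 9, 2033.
The sample is excavated: Jun 9, 2033 − 3 weeks = May 19, 2033.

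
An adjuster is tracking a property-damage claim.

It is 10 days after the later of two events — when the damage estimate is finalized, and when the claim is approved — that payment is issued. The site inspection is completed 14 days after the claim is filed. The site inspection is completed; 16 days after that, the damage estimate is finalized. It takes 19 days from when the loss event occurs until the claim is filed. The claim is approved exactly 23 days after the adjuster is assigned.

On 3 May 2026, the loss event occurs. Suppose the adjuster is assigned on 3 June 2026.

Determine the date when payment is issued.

The loss event occurs: May 3, 2026.
The claim is filed: May 3, 2026 + 19 days = May 22, 2026.
The site inspection is completed: May 22, 2026 + 14 days = Jun 5, 2026.
The damage estimate is finalized: Jun 5, 2026 + 16 days = Jun 21, 2026.
The adjuster is assigned: Jun 3, 2026.
The claim is approved: Jun 3, 2026 + 23 days = Jun 26, 2026.
Both prerequisites met — the damage estimate is finalized (Jun 21, 2026), the claim is approved (Jun 26, 2026); the later is Jun 26, 2026.
Payment is issued: Jun 26, 2026 + 10 days = Jul 6, 2026.

6 July 2026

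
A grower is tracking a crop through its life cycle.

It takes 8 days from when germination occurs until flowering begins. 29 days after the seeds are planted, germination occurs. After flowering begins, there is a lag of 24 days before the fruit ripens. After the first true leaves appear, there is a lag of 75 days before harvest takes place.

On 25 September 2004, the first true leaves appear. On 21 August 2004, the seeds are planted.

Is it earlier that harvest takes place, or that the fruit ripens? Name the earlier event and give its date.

The first true leaves appear: Sep 25, 2004.
Harvest takes place: Sep 25, 2004 + 75 days = Dec 9, 2004.
The seeds are planted: Aug 21, 2004.
Germination occurs: Aug 21, 2004 + 29 days = Sep 19, 2004.
Flowering begins: Sep 19, 2004 + 8 days = Sep 27, 2004.
The fruit ripens: Sep 27, 2004 + 24 days = Oct 21, 2004.
Comparing: harvest takes place on Dec 9, 2004 vs the fruit ripens on Oct 21, 2004. Earlier: the fruit ripens.

The fruit ripens — 21 October 2004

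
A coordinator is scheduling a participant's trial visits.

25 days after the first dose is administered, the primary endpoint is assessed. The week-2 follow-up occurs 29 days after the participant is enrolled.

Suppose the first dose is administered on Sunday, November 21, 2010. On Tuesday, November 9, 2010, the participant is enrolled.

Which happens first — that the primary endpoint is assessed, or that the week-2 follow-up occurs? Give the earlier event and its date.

The week-2 follow-up occurs — Wednesday, December 8, 2010

The first dose is administered: Nov 21, 2010.
The primary endpoint is assessed: Nov 21, 2010 + 25 days = Dec 16, 2010.
The participant is enrolled: Nov 9, 2010.
The week-2 follow-up occurs: Nov 9, 2010 + 29 days = Dec 8, 2010.
Comparing: the primary endpoint is assessed on Dec 16, 2010 vs the week-2 follow-up occurs on Dec 8, 2010. Earlier: the week-2 follow-up occurs.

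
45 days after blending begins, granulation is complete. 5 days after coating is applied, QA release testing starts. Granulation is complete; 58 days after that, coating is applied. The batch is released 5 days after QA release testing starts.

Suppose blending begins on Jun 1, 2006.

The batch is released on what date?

Sep 22, 2006

Blending begins: Jun 1, 2006.
Granulation is complete: Jun 1, 2006 + 45 days = Jul 16, 2006.
Coating is applied: Jul 16, 2006 + 58 days = Sep 12, 2006.
QA release testing starts: Sep 12, 2006 + 5 days = Sep 17, 2006.
The batch is released: Sep 17, 2006 + 5 days = Sep 22, 2006.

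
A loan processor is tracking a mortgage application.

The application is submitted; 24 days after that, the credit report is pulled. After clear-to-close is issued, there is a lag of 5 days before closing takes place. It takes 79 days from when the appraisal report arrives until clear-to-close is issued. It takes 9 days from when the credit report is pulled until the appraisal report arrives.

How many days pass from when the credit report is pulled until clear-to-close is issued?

Causal path: the credit report is pulled → the appraisal report arrives → clear-to-close is issued.
Total delay along the path: 9 + 79 = 88 days.

88 days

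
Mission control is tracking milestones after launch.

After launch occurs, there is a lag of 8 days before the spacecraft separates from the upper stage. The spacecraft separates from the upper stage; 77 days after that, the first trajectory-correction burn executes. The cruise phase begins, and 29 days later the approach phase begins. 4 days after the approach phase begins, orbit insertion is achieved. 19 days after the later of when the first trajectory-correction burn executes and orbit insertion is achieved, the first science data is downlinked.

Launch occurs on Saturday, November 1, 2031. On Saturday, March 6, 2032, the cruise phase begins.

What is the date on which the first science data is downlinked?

Launch occurs: Nov 1, 2031.
The spacecraft separates from the upper stage: Nov 1, 2031 + 8 days = Nov 9, 2031.
The first trajectory-correction burn executes: Nov 9, 2031 + 77 days = Jan 25, 2032.
The cruise phase begins: Mar 6, 2032.
The approach phase begins: Mar 6, 2032 + 29 days = Apr 4, 2032.
Orbit insertion is achieved: Apr 4, 2032 + 4 days = Apr 8, 2032.
Both prerequisites met — the first trajectory-correction burn executes (Jan 25, 2032), orbit insertion is achieved (Apr 8, 2032); the later is Apr 8, 2032.
The first science data is downlinked: Apr 8, 2032 + 19 days = Apr 27, 2032.

Tuesday, April 27, 2032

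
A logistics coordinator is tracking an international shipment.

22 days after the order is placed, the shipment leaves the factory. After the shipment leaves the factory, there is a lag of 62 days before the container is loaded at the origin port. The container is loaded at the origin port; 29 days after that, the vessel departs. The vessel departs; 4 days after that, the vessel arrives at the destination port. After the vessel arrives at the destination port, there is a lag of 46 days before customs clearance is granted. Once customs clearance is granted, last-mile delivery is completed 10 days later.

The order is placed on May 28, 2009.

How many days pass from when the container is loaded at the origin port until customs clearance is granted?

Causal path: the container is loaded at the origin port → the vessel departs → the vessel arrives at the destination port → customs clearance is granted.
Total delay along the path: 29 + 4 + 46 = 79 days.

79 days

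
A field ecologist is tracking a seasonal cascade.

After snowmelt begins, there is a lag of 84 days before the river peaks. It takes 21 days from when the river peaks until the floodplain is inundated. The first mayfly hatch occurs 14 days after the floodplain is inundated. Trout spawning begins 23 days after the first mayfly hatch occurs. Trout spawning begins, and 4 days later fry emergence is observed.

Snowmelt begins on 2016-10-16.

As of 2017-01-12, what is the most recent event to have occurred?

Snowmelt begins: Oct 16, 2016.
The river peaks: Oct 16, 2016 + 84 days = Jan 8, 2017.
The floodplain is inundated: Jan 8, 2017 + 21 days = Jan 29, 2017.
The first mayfly hatch occurs: Jan 29, 2017 + 14 days = Feb 12, 2017.
Trout spawning begins: Feb 12, 2017 + 23 days = Mar 7, 2017.
Fry emergence is observed: Mar 7, 2017 + 4 days = Mar 11, 2017.
Jan 12, 2017 falls between when the river peaks (Jan 8, 2017) and when the floodplain is inundated (Jan 29, 2017).

The river peaks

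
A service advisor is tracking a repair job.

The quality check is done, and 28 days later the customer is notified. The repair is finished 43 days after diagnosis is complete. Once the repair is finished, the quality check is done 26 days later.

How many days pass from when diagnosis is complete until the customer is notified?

97 days

Causal path: diagnosis is complete → the repair is finished → the quality check is done → the customer is notified.
Total delay along the path: 43 + 26 + 28 = 97 days.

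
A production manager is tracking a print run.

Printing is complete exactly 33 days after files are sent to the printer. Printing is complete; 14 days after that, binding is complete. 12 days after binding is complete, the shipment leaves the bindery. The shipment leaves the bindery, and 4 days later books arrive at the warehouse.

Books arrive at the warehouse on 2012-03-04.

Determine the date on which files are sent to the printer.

2012-01-01

Books arrive at the warehouse: Mar 4, 2012.
The shipment leaves the bindery: Mar 4, 2012 − 4 days = Feb 29, 2012.
Binding is complete: Feb 29, 2012 − 12 days = Feb 17, 2012.
Printing is complete: Feb 17, 2012 − 14 days = Feb 3, 2012.
Files are sent to the printer: Feb 3, 2012 − 33 days = Jan 1, 2012.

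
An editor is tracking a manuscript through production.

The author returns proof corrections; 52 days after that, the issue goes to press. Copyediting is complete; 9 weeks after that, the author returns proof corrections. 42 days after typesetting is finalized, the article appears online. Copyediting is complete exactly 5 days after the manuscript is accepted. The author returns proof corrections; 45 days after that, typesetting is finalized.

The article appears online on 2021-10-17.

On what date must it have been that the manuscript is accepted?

The article appears online: Oct 17, 2021.
Typesetting is finalized: Oct 17, 2021 − 42 days = Sep 5, 2021.
The author returns proof corrections: Sep 5, 2021 − 45 days = Jul 22, 2021.
Copyediting is complete: Jul 22, 2021 − 9 weeks = May 20, 2021.
The manuscript is accepted: May 20, 2021 − 5 days = May 15, 2021.

2021-05-15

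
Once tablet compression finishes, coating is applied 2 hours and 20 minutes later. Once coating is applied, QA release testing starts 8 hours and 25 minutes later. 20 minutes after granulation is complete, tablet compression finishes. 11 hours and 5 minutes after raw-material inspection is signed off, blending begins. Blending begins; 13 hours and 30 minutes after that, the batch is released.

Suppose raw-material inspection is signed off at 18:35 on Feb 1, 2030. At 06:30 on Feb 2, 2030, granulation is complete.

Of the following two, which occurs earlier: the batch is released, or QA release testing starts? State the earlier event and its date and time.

Raw-material inspection is signed off: 18:35 Feb 1, 2030.
Blending begins: 18:35 Feb 1, 2030 + 11h05m = 05:40 Feb 2, 2030.
The batch is released: 05:40 Feb 2, 2030 + 13h30m = 19:10 Feb 2, 2030.
Granulation is complete: 06:30 Feb 2, 2030.
Tablet compression finishes: 06:30 Feb 2, 2030 + 20m = 06:50 Feb 2, 2030.
Coating is applied: 06:50 Feb 2, 2030 + 2h20m = 09:10 Feb 2, 2030.
QA release testing starts: 09:10 Feb 2, 2030 + 8h25m = 17:35 Feb 2, 2030.
Comparing: the batch is released at 19:10 Feb 2, 2030 vs QA release testing starts at 17:35 Feb 2, 2030. Earlier: QA release testing starts.

QA release testing starts — 17:35 on Feb 2, 2030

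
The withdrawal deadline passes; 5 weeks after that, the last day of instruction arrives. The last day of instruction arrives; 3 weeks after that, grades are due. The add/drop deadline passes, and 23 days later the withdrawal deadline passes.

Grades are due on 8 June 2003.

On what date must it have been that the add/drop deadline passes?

21 March 2003

Grades are due: Jun 8, 2003.
The last day of instruction arrives: Jun 8, 2003 − 3 weeks = May 18, 2003.
The withdrawal deadline passes: May 18, 2003 − 5 weeks = Apr 13, 2003.
The add/drop deadline passes: Apr 13, 2003 − 23 days = Mar 21, 2003.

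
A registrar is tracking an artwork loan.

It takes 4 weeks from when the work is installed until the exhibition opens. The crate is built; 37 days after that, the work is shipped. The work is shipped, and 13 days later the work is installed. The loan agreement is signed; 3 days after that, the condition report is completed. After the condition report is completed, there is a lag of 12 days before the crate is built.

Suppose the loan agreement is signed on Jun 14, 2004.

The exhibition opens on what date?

Sep 15, 2004

The loan agreement is signed: Jun 14, 2004.
The condition report is completed: Jun 14, 2004 + 3 days = Jun 17, 2004.
The crate is built: Jun 17, 2004 + 12 days = Jun 29, 2004.
The work is shipped: Jun 29, 2004 + 37 days = Aug 5, 2004.
The work is installed: Aug 5, 2004 + 13 days = Aug 18, 2004.
The exhibition opens: Aug 18, 2004 + 4 weeks = Sep 15, 2004.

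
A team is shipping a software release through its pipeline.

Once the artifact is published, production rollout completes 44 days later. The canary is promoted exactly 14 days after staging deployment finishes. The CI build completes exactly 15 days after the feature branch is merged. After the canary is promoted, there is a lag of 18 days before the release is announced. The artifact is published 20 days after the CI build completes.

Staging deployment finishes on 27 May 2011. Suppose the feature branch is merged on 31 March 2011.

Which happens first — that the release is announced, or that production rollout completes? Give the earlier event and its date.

Production rollout completes — 18 June 2011

Staging deployment finishes: May 27, 2011.
The canary is promoted: May 27, 2011 + 14 days = Jun 10, 2011.
The release is announced: Jun 10, 2011 + 18 days = Jun 28, 2011.
The feature branch is merged: Mar 31, 2011.
The CI build completes: Mar 31, 2011 + 15 days = Apr 15, 2011.
The artifact is published: Apr 15, 2011 + 20 days = May 5, 2011.
Production rollout completes: May 5, 2011 + 44 days = Jun 18, 2011.
Comparing: the release is announced on Jun 28, 2011 vs production rollout completes on Jun 18, 2011. Earlier: production rollout completes.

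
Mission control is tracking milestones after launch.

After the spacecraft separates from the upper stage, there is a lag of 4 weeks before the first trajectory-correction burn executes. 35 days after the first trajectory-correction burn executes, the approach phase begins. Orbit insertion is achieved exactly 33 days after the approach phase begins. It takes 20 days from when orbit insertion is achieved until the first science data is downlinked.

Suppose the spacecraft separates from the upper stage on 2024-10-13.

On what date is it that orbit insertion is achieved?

The spacecraft separates from the upper stage: Oct 13, 2024.
The first trajectory-correction burn executes: Oct 13, 2024 + 4 weeks = Nov 10, 2024.
The approach phase begins: Nov 10, 2024 + 35 days = Dec 15, 2024.
Orbit insertion is achieved: Dec 15, 2024 + 33 days = Jan 17, 2025.

2025-01-17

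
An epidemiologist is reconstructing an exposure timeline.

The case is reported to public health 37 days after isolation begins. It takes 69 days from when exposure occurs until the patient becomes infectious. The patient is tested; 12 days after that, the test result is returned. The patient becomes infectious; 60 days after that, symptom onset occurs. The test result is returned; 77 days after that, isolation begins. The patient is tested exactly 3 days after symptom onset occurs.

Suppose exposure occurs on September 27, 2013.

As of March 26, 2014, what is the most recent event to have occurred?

The test result is returned

Exposure occurs: Sep 27, 2013.
The patient becomes infectious: Sep 27, 2013 + 69 days = Dec 5, 2013.
Symptom onset occurs: Dec 5, 2013 + 60 days = Feb 3, 2014.
The patient is tested: Feb 3, 2014 + 3 days = Feb 6, 2014.
The test result is returned: Feb 6, 2014 + 12 days = Feb 18, 2014.
Isolation begins: Feb 18, 2014 + 77 days = May 6, 2014.
The case is reported to public health: May 6, 2014 + 37 days = Jun 12, 2014.
Mar 26, 2014 falls between when the test result is returned (Feb 18, 2014) and when isolation begins (May 6, 2014).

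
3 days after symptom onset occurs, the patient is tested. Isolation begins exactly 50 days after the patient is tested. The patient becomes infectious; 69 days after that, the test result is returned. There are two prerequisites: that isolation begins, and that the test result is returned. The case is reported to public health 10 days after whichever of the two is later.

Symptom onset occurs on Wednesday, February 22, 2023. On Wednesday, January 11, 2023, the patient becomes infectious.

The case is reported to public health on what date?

Wednesday, April 26, 2023

Symptom onset occurs: Feb 22, 2023.
The patient is tested: Feb 22, 2023 + 3 days = Feb 25, 2023.
Isolation begins: Feb 25, 2023 + 50 days = Apr 16, 2023.
The patient becomes infectious: Jan 11, 2023.
The test result is returned: Jan 11, 2023 + 69 days = Mar 21, 2023.
Both prerequisites met — isolation begins (Apr 16, 2023), the test result is returned (Mar 21, 2023); the later is Apr 16, 2023.
The case is reported to public health: Apr 16, 2023 + 10 days = Apr 26, 2023.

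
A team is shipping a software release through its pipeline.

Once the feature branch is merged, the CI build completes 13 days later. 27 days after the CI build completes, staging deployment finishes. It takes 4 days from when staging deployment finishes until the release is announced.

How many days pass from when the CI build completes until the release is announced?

31 days

Causal path: the CI build completes → staging deployment finishes → the release is announced.
Total delay along the path: 27 + 4 = 31 days.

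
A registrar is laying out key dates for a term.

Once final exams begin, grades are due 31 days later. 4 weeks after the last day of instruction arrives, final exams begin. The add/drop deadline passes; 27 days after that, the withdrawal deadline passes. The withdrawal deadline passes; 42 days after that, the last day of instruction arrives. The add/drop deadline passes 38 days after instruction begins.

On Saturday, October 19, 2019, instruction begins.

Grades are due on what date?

Instruction begins: Oct 19, 2019.
The add/drop deadline passes: Oct 19, 2019 + 38 days = Nov 26, 2019.
The withdrawal deadline passes: Nov 26, 2019 + 27 days = Dec 23, 2019.
The last day of instruction arrives: Dec 23, 2019 + 42 days = Feb 3, 2020.
Final exams begin: Feb 3, 2020 + 4 weeks = Mar 2, 2020.
Grades are due: Mar 2, 2020 + 31 days = Apr 2, 2020.

Thursday, April 2, 2020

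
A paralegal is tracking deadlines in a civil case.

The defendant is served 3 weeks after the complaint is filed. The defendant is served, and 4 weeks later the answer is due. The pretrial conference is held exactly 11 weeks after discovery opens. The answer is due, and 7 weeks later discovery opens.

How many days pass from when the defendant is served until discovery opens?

Causal path: the defendant is served → the answer is due → discovery opens.
Total delay along the path: 4 + 7 weeks = 11 weeks = 77 days.

77 days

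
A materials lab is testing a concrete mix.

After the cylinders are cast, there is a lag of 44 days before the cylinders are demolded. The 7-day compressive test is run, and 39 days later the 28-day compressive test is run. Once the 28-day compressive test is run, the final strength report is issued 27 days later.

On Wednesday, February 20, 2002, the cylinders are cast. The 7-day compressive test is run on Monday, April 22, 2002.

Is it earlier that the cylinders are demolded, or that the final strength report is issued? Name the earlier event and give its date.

The cylinders are demolded — Friday, April 5, 2002

The cylinders are cast: Feb 20, 2002.
The cylinders are demolded: Feb 20, 2002 + 44 days = Apr 5, 2002.
The 7-day compressive test is run: Apr 22, 2002.
The 28-day compressive test is run: Apr 22, 2002 + 39 days = May 31, 2002.
The final strength report is issued: May 31, 2002 + 27 days = Jun 27, 2002.
Comparing: the cylinders are demolded on Apr 5, 2002 vs the final strength report is issued on Jun 27, 2002. Earlier: the cylinders are demolded.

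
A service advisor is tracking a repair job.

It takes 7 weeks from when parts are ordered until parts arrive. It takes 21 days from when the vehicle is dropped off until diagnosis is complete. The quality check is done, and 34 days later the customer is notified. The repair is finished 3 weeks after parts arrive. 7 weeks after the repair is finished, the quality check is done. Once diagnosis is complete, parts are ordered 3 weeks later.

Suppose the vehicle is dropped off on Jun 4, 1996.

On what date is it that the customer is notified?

Dec 16, 1996

The vehicle is dropped off: Jun 4, 1996.
Diagnosis is complete: Jun 4, 1996 + 21 days = Jun 25, 1996.
Parts are ordered: Jun 25, 1996 + 3 weeks = Jul 16, 1996.
Parts arrive: Jul 16, 1996 + 7 weeks = Sep 3, 1996.
The repair is finished: Sep 3, 1996 + 3 weeks = Sep 24, 1996.
The quality check is done: Sep 24, 1996 + 7 weeks = Nov 12, 1996.
The customer is notified: Nov 12, 1996 + 34 days = Dec 16, 1996.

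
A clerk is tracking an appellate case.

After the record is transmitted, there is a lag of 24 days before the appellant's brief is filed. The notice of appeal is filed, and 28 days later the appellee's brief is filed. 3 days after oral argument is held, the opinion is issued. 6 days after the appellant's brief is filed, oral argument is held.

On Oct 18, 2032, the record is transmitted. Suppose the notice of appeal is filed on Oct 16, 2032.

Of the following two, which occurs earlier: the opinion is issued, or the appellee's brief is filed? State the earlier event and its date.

The record is transmitted: Oct 18, 2032.
The appellant's brief is filed: Oct 18, 2032 + 24 days = Nov 11, 2032.
Oral argument is held: Nov 11, 2032 + 6 days = Nov 17, 2032.
The opinion is issued: Nov 17, 2032 + 3 days = Nov 20, 2032.
The notice of appeal is filed: Oct 16, 2032.
The appellee's brief is filed: Oct 16, 2032 + 28 days = Nov 13, 2032.
Comparing: the opinion is issued on Nov 20, 2032 vs the appellee's brief is filed on Nov 13, 2032. Earlier: the appellee's brief is filed.

The appellee's brief is filed — Nov 13, 2032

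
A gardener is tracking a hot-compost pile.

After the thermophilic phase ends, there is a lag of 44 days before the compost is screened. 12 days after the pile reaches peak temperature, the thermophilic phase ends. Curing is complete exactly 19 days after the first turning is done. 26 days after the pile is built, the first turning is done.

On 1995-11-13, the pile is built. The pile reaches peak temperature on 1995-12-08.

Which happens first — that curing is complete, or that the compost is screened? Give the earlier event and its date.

The pile is built: Nov 13, 1995.
The first turning is done: Nov 13, 1995 + 26 days = Dec 9, 1995.
Curing is complete: Dec 9, 1995 + 19 days = Dec 28, 1995.
The pile reaches peak temperature: Dec 8, 1995.
The thermophilic phase ends: Dec 8, 1995 + 12 days = Dec 20, 1995.
The compost is screened: Dec 20, 1995 + 44 days = Feb 2, 1996.
Comparing: curing is complete on Dec 28, 1995 vs the compost is screened on Feb 2, 1996. Earlier: curing is complete.

Curing is complete — 1995-12-28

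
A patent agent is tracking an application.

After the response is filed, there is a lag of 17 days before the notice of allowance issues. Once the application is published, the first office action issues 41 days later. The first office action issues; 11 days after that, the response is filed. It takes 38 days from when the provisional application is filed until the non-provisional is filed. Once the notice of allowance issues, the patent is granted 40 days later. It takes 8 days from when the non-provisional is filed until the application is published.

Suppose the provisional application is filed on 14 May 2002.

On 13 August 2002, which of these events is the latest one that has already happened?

The first office action issues

The provisional application is filed: May 14, 2002.
The non-provisional is filed: May 14, 2002 + 38 days = Jun 21, 2002.
The application is published: Jun 21, 2002 + 8 days = Jun 29, 2002.
The first office action issues: Jun 29, 2002 + 41 days = Aug 9, 2002.
The response is filed: Aug 9, 2002 + 11 days = Aug 20, 2002.
The notice of allowance issues: Aug 20, 2002 + 17 days = Sep 6, 2002.
The patent is granted: Sep 6, 2002 + 40 days = Oct 16, 2002.
Aug 13, 2002 falls between when the first office action issues (Aug 9, 2002) and when the response is filed (Aug 20, 2002).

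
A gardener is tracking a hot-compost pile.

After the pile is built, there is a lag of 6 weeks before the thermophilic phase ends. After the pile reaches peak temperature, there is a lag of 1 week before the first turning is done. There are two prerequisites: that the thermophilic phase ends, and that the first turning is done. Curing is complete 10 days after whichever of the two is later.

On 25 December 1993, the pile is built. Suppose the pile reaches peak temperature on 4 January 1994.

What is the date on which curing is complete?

15 February 1994

The pile is built: Dec 25, 1993.
The thermophilic phase ends: Dec 25, 1993 + 6 weeks = Feb 5, 1994.
The pile reaches peak temperature: Jan 4, 1994.
The first turning is done: Jan 4, 1994 + 1 week = Jan 11, 1994.
Both prerequisites met — the thermophilic phase ends (Feb 5, 1994), the first turning is done (Jan 11, 1994); the later is Feb 5, 1994.
Curing is complete: Feb 5, 1994 + 10 days = Feb 15, 1994.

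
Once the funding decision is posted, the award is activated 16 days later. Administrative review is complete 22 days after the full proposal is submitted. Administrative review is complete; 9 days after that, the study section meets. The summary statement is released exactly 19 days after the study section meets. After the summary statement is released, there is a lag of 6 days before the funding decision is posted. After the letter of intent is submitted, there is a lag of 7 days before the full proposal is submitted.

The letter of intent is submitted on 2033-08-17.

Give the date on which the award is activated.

The letter of intent is submitted: Aug 17, 2033.
The full proposal is submitted: Aug 17, 2033 + 7 days = Aug 24, 2033.
Administrative review is complete: Aug 24, 2033 + 22 days = Sep 15, 2033.
The study section meets: Sep 15, 2033 + 9 days = Sep 24, 2033.
The summary statement is released: Sep 24, 2033 + 19 days = Oct 13, 2033.
The funding decision is posted: Oct 13, 2033 + 6 days = Oct 19, 2033.
The award is activated: Oct 19, 2033 + 16 days = Nov 4, 2033.

2033-11-04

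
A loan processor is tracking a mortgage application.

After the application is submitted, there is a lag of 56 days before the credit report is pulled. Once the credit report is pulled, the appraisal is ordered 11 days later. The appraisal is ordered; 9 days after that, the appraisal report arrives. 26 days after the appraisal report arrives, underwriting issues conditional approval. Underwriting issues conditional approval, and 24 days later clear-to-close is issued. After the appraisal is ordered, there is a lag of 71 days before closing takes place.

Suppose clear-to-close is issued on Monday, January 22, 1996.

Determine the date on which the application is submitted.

Monday, September 18, 1995

Clear-to-close is issued: Jan 22, 1996.
Underwriting issues conditional approval: Jan 22, 1996 − 24 days = Dec 29, 1995.
The appraisal report arrives: Dec 29, 1995 − 26 days = Dec 3, 1995.
The appraisal is ordered: Dec 3, 1995 − 9 days = Nov 24, 1995.
The credit report is pulled: Nov 24, 1995 − 11 days = Nov 13, 1995.
The application is submitted: Nov 13, 1995 − 56 days = Sep 18, 1995.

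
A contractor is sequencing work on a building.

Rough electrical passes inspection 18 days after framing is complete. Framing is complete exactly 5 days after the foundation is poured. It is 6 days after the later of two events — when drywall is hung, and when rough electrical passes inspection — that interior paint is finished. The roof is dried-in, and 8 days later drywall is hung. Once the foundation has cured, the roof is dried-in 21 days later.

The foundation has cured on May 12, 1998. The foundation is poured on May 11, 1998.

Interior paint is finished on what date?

The foundation has cured: May 12, 1998.
The roof is dried-in: May 12, 1998 + 21 days = Jun 2, 1998.
Drywall is hung: Jun 2, 1998 + 8 days = Jun 10, 1998.
The foundation is poured: May 11, 1998.
Framing is complete: May 11, 1998 + 5 days = May 16, 1998.
Rough electrical passes inspection: May 16, 1998 + 18 days = Jun 3, 1998.
Both prerequisites met — drywall is hung (Jun 10, 1998), rough electrical passes inspection (Jun 3, 1998); the later is Jun 10, 1998.
Interior paint is finished: Jun 10, 1998 + 6 days = Jun 16, 1998.

June 16, 1998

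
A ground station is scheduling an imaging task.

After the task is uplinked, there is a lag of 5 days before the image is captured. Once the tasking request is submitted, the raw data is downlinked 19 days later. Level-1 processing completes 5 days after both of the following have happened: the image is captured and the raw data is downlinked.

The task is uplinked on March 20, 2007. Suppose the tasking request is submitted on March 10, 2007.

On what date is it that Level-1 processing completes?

April 3, 2007

The task is uplinked: Mar 20, 2007.
The image is captured: Mar 20, 2007 + 5 days = Mar 25, 2007.
The tasking request is submitted: Mar 10, 2007.
The raw data is downlinked: Mar 10, 2007 + 19 days = Mar 29, 2007.
Both prerequisites met — the image is captured (Mar 25, 2007), the raw data is downlinked (Mar 29, 2007); the later is Mar 29, 2007.
Level-1 processing completes: Mar 29, 2007 + 5 days = Apr 3, 2007.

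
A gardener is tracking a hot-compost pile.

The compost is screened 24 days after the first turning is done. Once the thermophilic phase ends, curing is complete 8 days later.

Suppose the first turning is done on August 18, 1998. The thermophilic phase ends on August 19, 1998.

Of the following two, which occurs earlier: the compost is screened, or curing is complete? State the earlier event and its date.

The first turning is done: Aug 18, 1998.
The compost is screened: Aug 18, 1998 + 24 days = Sep 11, 1998.
The thermophilic phase ends: Aug 19, 1998.
Curing is complete: Aug 19, 1998 + 8 days = Aug 27, 1998.
Comparing: the compost is screened on Sep 11, 1998 vs curing is complete on Aug 27, 1998. Earlier: curing is complete.

Curing is complete — August 27, 1998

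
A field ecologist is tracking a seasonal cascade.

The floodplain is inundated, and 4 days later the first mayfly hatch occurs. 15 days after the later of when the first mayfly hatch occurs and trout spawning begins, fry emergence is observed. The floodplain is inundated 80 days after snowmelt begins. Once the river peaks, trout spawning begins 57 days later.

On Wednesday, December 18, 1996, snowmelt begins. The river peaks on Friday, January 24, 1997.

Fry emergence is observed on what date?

Snowmelt begins: Dec 18, 1996.
The floodplain is inundated: Dec 18, 1996 + 80 days = Mar 8, 1997.
The first mayfly hatch occurs: Mar 8, 1997 + 4 days = Mar 12, 1997.
The river peaks: Jan 24, 1997.
Trout spawning begins: Jan 24, 1997 + 57 days = Mar 22, 1997.
Both prerequisites met — the first mayfly hatch occurs (Mar 12, 1997), trout spawning begins (Mar 22, 1997); the later is Mar 22, 1997.
Fry emergence is observed: Mar 22, 1997 + 15 days = Apr 6, 1997.

Sunday, April 6, 1997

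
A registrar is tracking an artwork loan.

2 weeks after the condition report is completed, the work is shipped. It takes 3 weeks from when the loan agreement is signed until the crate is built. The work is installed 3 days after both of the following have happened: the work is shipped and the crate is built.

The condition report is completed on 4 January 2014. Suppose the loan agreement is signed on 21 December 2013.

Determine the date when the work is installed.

21 January 2014

The condition report is completed: Jan 4, 2014.
The work is shipped: Jan 4, 2014 + 2 weeks = Jan 18, 2014.
The loan agreement is signed: Dec 21, 2013.
The crate is built: Dec 21, 2013 + 3 weeks = Jan 11, 2014.
Both prerequisites met — the work is shipped (Jan 18, 2014), the crate is built (Jan 11, 2014); the later is Jan 18, 2014.
The work is installed: Jan 18, 2014 + 3 days = Jan 21, 2014.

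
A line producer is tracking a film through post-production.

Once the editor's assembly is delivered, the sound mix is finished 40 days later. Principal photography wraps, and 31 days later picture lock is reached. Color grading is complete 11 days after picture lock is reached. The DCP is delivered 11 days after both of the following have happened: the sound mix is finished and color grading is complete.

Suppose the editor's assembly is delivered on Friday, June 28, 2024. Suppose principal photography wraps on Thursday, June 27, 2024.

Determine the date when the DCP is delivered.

The editor's assembly is delivered: Jun 28, 2024.
The sound mix is finished: Jun 28, 2024 + 40 days = Aug 7, 2024.
Principal photography wraps: Jun 27, 2024.
Picture lock is reached: Jun 27, 2024 + 31 days = Jul 28, 2024.
Color grading is complete: Jul 28, 2024 + 11 days = Aug 8, 2024.
Both prerequisites met — the sound mix is finished (Aug 7, 2024), color grading is complete (Aug 8, 2024); the later is Aug 8, 2024.
The DCP is delivered: Aug 8, 2024 + 11 days = Aug 19, 2024.

Monday, August 19, 2024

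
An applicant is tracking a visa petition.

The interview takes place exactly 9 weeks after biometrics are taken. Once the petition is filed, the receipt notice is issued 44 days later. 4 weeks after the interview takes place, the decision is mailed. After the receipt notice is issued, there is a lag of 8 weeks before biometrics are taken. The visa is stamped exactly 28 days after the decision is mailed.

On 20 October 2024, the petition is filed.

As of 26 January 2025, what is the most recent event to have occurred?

The receipt notice is issued

The petition is filed: Oct 20, 2024.
The receipt notice is issued: Oct 20, 2024 + 44 days = Dec 3, 2024.
Biometrics are taken: Dec 3, 2024 + 8 weeks = Jan 28, 2025.
The interview takes place: Jan 28, 2025 + 9 weeks = Apr 1, 2025.
The decision is mailed: Apr 1, 2025 + 4 weeks = Apr 29, 2025.
The visa is stamped: Apr 29, 2025 + 28 days = May 27, 2025.
Jan 26, 2025 falls between when the receipt notice is issued (Dec 3, 2024) and when biometrics are taken (Jan 28, 2025).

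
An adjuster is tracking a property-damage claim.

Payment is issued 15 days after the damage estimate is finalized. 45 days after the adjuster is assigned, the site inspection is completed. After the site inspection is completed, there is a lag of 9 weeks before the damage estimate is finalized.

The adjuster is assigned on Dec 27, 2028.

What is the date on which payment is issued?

The adjuster is assigned: Dec 27, 2028.
The site inspection is completed: Dec 27, 2028 + 45 days = Feb 10, 2029.
The damage estimate is finalized: Feb 10, 2029 + 9 weeks = Apr 14, 2029.
Payment is issued: Apr 14, 2029 + 15 days = Apr 29, 2029.

Apr 29, 2029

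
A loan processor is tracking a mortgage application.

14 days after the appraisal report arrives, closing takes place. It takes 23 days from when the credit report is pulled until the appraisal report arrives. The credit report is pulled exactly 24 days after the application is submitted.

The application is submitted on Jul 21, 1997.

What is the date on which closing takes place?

Sep 20, 1997

The application is submitted: Jul 21, 1997.
The credit report is pulled: Jul 21, 1997 + 24 days = Aug 14, 1997.
The appraisal report arrives: Aug 14, 1997 + 23 days = Sep 6, 1997.
Closing takes place: Sep 6, 1997 + 14 days = Sep 20, 1997.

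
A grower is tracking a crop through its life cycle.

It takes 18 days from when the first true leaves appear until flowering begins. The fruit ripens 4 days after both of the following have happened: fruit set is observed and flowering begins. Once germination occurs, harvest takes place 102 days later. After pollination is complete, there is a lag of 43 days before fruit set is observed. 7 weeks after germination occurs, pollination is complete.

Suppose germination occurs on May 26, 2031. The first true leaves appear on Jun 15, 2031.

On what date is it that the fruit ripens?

Germination occurs: May 26, 2031.
Pollination is complete: May 26, 2031 + 7 weeks = Jul 14, 2031.
Fruit set is observed: Jul 14, 2031 + 43 days = Aug 26, 2031.
The first true leaves appear: Jun 15, 2031.
Flowering begins: Jun 15, 2031 + 18 days = Jul 3, 2031.
Both prerequisites met — fruit set is observed (Aug 26, 2031), flowering begins (Jul 3, 2031); the later is Aug 26, 2031.
The fruit ripens: Aug 26, 2031 + 4 days = Aug 30, 2031.

Aug 30, 2031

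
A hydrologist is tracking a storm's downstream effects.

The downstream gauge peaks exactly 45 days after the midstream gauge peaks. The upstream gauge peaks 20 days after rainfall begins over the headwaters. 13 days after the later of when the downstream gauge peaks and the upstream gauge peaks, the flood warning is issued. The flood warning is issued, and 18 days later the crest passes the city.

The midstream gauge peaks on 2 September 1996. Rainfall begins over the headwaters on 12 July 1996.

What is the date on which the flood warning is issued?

The midstream gauge peaks: Sep 2, 1996.
The downstream gauge peaks: Sep 2, 1996 + 45 days = Oct 17, 1996.
Rainfall begins over the headwaters: Jul 12, 1996.
The upstream gauge peaks: Jul 12, 1996 + 20 days = Aug 1, 1996.
Both prerequisites met — the downstream gauge peaks (Oct 17, 1996), the upstream gauge peaks (Aug 1, 1996); the later is Oct 17, 1996.
The flood warning is issued: Oct 17, 1996 + 13 days = Oct 30, 1996.

30 October 1996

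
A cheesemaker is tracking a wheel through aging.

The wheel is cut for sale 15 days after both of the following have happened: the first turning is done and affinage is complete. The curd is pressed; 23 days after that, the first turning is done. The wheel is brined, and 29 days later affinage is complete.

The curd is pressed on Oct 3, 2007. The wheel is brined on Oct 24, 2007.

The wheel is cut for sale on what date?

The curd is pressed: Oct 3, 2007.
The first turning is done: Oct 3, 2007 + 23 days = Oct 26, 2007.
The wheel is brined: Oct 24, 2007.
Affinage is complete: Oct 24, 2007 + 29 days = Nov 22, 2007.
Both prerequisites met — the first turning is done (Oct 26, 2007), affinage is complete (Nov 22, 2007); the later is Nov 22, 2007.
The wheel is cut for sale: Nov 22, 2007 + 15 days = Dec 7, 2007.

Dec 7, 2007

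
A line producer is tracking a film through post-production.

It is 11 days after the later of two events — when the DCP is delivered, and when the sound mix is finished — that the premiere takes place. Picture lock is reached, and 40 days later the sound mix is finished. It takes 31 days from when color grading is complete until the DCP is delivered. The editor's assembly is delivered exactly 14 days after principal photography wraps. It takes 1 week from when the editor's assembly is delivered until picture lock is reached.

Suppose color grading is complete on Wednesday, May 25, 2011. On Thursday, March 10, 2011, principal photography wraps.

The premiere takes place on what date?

Color grading is complete: May 25, 2011.
The DCP is delivered: May 25, 2011 + 31 days = Jun 25, 2011.
Principal photography wraps: Mar 10, 2011.
The editor's assembly is delivered: Mar 10, 2011 + 14 days = Mar 24, 2011.
Picture lock is reached: Mar 24, 2011 + 1 week = Mar 31, 2011.
The sound mix is finished: Mar 31, 2011 + 40 days = May 10, 2011.
Both prerequisites met — the DCP is delivered (Jun 25, 2011), the sound mix is finished (May 10, 2011); the later is Jun 25, 2011.
The premiere takes place: Jun 25, 2011 + 11 days = Jul 6, 2011.

Wednesday, July 6, 2011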